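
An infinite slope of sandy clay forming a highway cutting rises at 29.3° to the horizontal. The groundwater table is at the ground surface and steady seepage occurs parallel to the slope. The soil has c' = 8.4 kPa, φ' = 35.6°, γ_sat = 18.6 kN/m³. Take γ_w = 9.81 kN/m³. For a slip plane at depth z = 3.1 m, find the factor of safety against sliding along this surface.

With seepage parallel to the slope and the water table at the surface, the effective normal stress on the slip plane uses the buoyant unit weight γ' = γ_sat − γ_w while the driving shear stress uses γ_sat:
FS = [c' + γ' z cos²β tanφ'] / [γ_sat z sinβ cosβ]
γ' = 18.6 − 9.81 = 8.79 kN/m³
Numerator = 8.4 + 8.79·3.1·cos²29.3°·tan35.6° = 8.4 + 8.79·3.1·0.7605·0.7159 = 23.236 kPa
Denominator = 18.6·3.1·sin29.3°·cos29.3° = 18.6·3.1·0.4894·0.8721 = 24.608 kPa
FS = 23.236 / 24.608 = 0.944

FS = 0.94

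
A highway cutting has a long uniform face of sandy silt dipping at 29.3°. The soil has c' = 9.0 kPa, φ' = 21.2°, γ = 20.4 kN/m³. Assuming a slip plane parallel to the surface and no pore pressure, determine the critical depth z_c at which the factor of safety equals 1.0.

Setting FS = 1.00 in FS = [c' + γz cos²β tanφ'] / [γz sinβ cosβ] and solving for z:
z = c' / [γ cosβ (FS·sinβ − cosβ·tanφ')]
  = 9.0 / [20.4·cos29.3°·(1.00·sin29.3° − cos29.3°·tan21.2°)]
  = 9.0 / [20.4·0.8721·(1.00·0.4894 − 0.8721·0.3879)]
  = 9.0 / 2.6886 = 3.347 m

z_c = 3.35 m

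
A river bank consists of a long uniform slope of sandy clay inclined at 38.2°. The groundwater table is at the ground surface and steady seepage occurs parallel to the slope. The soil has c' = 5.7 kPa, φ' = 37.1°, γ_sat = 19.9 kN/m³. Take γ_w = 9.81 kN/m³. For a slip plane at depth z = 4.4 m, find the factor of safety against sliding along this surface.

With seepage parallel to the slope and the water table at the surface, the effective normal stress on the slip plane uses the buoyant unit weight γ' = γ_sat − γ_w while the driving shear stress uses γ_sat:
FS = [c' + γ' z cos²β tanφ'] / [γ_sat z sinβ cosβ]
γ' = 19.9 − 9.81 = 10.09 kN/m³
Numerator = 5.7 + 10.09·4.4·cos²38.2°·tan37.1° = 5.7 + 10.09·4.4·0.6176·0.7563 = 26.436 kPa
Denominator = 19.9·4.4·sin38.2°·cos38.2° = 19.9·4.4·0.6184·0.7859 = 42.552 kPa
FS = 26.436 / 42.552 = 0.621

FS = 0.62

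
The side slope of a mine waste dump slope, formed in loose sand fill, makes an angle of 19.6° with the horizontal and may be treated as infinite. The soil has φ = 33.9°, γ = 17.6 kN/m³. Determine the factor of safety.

FS = 1.89

For a dry cohesionless infinite slope the factor of safety is FS = tanφ / tanβ.
FS = tan33.9° / tan19.6° = 0.6720 / 0.3561 = 1.887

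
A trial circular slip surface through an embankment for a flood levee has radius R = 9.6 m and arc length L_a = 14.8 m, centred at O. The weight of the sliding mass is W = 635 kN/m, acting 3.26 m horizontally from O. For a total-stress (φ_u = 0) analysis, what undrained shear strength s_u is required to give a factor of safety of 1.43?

s_u = 20.8 kPa

FS = s_u·L_a·R / (W·d), so s_u = FS·W·d / (L_a·R).
s_u = 1.43·635·3.26 / (14.80·9.6) = 2960.2 / 142.08 = 20.84 kPa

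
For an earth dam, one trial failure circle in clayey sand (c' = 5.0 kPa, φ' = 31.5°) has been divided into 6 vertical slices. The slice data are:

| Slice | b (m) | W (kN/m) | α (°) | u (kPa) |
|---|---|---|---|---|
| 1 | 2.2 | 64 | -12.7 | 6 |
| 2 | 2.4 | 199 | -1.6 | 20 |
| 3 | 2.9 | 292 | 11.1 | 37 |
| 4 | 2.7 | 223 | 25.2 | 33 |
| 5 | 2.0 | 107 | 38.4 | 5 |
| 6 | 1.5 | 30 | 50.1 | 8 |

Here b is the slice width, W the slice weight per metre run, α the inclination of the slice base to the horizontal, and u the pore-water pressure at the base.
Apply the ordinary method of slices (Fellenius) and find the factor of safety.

Ordinary method of slices: FS = Σ[c'·Δl_i + (W_i cosα_i − u_i·Δl_i)·tanφ'] / Σ W_i sinα_i, with Δl_i = b_i / cosα_i.
Slice 1: Δl = 2.2/cos(-12.7°) = 2.255 m; N'_1 = 64·cos(-12.7°) − 6·2.255 = 48.9; c'Δl = 11.28; W sinα = -14.1
Slice 2: Δl = 2.4/cos(-1.6°) = 2.401 m; N'_2 = 199·cos(-1.6°) − 20·2.401 = 150.9; c'Δl = 12.00; W sinα = -5.6
Slice 3: Δl = 2.9/cos11.1° = 2.955 m; N'_3 = 292·cos11.1° − 37·2.955 = 177.2; c'Δl = 14.78; W sinα = 56.2
Slice 4: Δl = 2.7/cos25.2° = 2.984 m; N'_4 = 223·cos25.2° − 33·2.984 = 103.3; c'Δl = 14.92; W sinα = 94.9
Slice 5: Δl = 2.0/cos38.4° = 2.552 m; N'_5 = 107·cos38.4° − 5·2.552 = 71.1; c'Δl = 12.76; W sinα = 66.5
Slice 6: Δl = 1.5/cos50.1° = 2.338 m; N'_6 = 30·cos50.1° − 8·2.338 = 0.5; c'Δl = 11.69; W sinα = 23.0
Σc'Δl = 77.4 kN/m; ΣN' = 551.9 kN/m; ΣW sinα = 221.0 kN/m
Resisting = 77.4 + 551.9·tan31.5° = 77.4 + 338.2 = 415.7 kN/m
FS = 415.7 / 221.0 = 1.881

FS = 1.88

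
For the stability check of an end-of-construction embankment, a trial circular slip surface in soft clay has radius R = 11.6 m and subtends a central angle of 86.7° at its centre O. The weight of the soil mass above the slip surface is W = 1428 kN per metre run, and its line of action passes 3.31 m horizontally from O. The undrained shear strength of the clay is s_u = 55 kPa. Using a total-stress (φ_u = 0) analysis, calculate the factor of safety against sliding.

Taking moments about the centre O, the resisting moment is provided by the undrained shear strength acting along the arc:
Arc length L_a = R·θ = 11.6·(86.7°·π/180) = 11.6·1.5132 = 17.55 m
M_R = s_u·L_a·R = 55·17.55·11.6 = 11198.9 kN·m/m
M_D = W·d = 1428·3.31 = 4726.7 kN·m/m
FS = M_R / M_D = 11198.9 / 4726.7 = 2.369

FS = 2.37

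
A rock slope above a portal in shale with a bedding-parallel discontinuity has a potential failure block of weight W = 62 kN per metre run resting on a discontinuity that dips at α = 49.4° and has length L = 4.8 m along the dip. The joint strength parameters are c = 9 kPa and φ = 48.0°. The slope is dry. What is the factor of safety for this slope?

Resolving the block weight along and normal to the plane and applying the Mohr–Coulomb strength on the joint:
N' = W cosα = 62·cos49.4° = 40.3 kN/m
Driving force T = W sinα = 62·sin49.4° = 47.1 kN/m
Resisting force R = c·L + N'·tanφ = 9·4.8 + 40.3·tan48.0° = 43.2 + 44.8 = 88.0 kN/m
FS = R / T = 88.0 / 47.1 = 1.870

FS = 1.87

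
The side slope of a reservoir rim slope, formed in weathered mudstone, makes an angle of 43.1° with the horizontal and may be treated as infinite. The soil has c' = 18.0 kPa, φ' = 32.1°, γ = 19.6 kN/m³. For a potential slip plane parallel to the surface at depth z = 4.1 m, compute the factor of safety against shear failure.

For an infinite slope with a slip plane parallel to the surface (no pore pressure): FS = [c' + γz cos²β tanφ'] / [γz sinβ cosβ].
γz = 19.6·4.1 = 80.36 kN/m²
Numerator = 18.0 + 80.36·cos²43.1°·tan32.1° = 18.0 + 80.36·0.5331·0.6273 = 44.875 kPa
Denominator = 80.36·sin43.1°·cos43.1° = 80.36·0.6833·0.7302 = 40.092 kPa
FS = 44.875 / 40.092 = 1.119

FS = 1.12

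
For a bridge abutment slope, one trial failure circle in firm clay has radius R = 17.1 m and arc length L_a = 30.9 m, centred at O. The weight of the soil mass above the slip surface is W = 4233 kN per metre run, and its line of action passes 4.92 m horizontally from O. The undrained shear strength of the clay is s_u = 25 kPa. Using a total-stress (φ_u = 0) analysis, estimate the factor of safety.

Taking moments about the centre O, the resisting moment is provided by the undrained shear strength acting along the arc:
M_R = s_u·L_a·R = 25·30.90·17.1 = 13209.8 kN·m/m
M_D = W·d = 4233·4.92 = 20826.4 kN·m/m
FS = M_R / M_D = 13209.8 / 20826.4 = 0.634

FS = 0.63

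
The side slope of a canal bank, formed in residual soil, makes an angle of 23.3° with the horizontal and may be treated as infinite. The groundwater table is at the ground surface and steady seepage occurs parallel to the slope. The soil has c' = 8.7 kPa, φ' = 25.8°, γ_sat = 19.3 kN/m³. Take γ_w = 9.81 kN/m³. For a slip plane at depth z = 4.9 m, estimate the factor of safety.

FS = 0.81

With seepage parallel to the slope and the water table at the surface, the effective normal stress on the slip plane uses the buoyant unit weight γ' = γ_sat − γ_w while the driving shear stress uses γ_sat:
FS = [c' + γ' z cos²β tanφ'] / [γ_sat z sinβ cosβ]
γ' = 19.3 − 9.81 = 9.49 kN/m³
Numerator = 8.7 + 9.49·4.9·cos²23.3°·tan25.8° = 8.7 + 9.49·4.9·0.8435·0.4834 = 27.662 kPa
Denominator = 19.3·4.9·sin23.3°·cos23.3° = 19.3·4.9·0.3955·0.9184 = 34.356 kPa
FS = 27.662 / 34.356 = 0.805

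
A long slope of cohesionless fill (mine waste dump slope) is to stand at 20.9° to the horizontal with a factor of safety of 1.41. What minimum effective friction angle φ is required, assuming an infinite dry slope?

FS = tanφ/tanβ ⇒ tanφ = FS · tanβ = 1.41 · tan20.9° = 0.5384
φ = arctan(0.5384) = 28.30°

φ = 28.3°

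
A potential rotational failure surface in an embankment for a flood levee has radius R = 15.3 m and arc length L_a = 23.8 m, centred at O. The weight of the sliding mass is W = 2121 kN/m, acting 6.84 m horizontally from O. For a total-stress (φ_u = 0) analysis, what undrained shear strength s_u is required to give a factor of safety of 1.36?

FS = s_u·L_a·R / (W·d), so s_u = FS·W·d / (L_a·R).
s_u = 1.36·2121·6.84 / (23.80·15.3) = 19730.4 / 364.14 = 54.18 kPa

s_u = 54.2 kPa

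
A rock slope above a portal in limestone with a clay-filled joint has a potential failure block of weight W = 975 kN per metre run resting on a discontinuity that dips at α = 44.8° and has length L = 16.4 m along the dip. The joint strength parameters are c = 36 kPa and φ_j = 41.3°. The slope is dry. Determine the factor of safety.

FS = 1.74

Resolving the block weight along and normal to the plane and applying the Mohr–Coulomb strength on the joint:
N' = W cosα = 975·cos44.8° = 691.8 kN/m
Driving force T = W sinα = 975·sin44.8° = 687.0 kN/m
Resisting force R = c·L + N'·tanφ_j = 36·16.4 + 691.8·tan41.3° = 590.4 + 607.8 = 1198.2 kN/m
FS = R / T = 1198.2 / 687.0 = 1.744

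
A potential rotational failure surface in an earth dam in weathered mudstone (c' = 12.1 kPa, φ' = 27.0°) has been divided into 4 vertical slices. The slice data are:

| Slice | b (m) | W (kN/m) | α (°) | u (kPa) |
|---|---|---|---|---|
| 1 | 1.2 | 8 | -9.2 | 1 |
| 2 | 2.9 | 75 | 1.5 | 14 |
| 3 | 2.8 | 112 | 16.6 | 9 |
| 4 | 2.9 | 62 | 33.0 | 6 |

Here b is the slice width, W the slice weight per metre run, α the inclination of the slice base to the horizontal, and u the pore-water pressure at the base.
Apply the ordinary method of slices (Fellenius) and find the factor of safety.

FS = 3.09

Ordinary method of slices: FS = Σ[c'·Δl_i + (W_i cosα_i − u_i·Δl_i)·tanφ'] / Σ W_i sinα_i, with Δl_i = b_i / cosα_i.
Slice 1: Δl = 1.2/cos(-9.2°) = 1.216 m; N'_1 = 8·cos(-9.2°) − 1·1.216 = 6.7; c'Δl = 14.71; W sinα = -1.3
Slice 2: Δl = 2.9/cos1.5° = 2.901 m; N'_2 = 75·cos1.5° − 14·2.901 = 34.4; c'Δl = 35.10; W sinα = 2.0
Slice 3: Δl = 2.8/cos16.6° = 2.922 m; N'_3 = 112·cos16.6° − 9·2.922 = 81.0; c'Δl = 35.35; W sinα = 32.0
Slice 4: Δl = 2.9/cos33.0° = 3.458 m; N'_4 = 62·cos33.0° − 6·3.458 = 31.3; c'Δl = 41.84; W sinα = 33.8
Σc'Δl = 127.0 kN/m; ΣN' = 153.3 kN/m; ΣW sinα = 66.4 kN/m
Resisting = 127.0 + 153.3·tan27.0° = 127.0 + 78.1 = 205.1 kN/m
FS = 205.1 / 66.4 = 3.087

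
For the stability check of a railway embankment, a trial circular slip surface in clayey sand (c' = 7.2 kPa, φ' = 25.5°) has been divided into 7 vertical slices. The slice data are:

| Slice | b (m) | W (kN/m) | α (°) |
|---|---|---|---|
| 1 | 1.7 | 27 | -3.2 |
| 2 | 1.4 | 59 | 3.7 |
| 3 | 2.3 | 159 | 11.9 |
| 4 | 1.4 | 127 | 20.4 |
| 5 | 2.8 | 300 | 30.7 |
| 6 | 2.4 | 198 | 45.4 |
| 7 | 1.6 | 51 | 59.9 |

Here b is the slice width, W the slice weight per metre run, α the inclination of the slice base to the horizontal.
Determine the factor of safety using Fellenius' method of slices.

FS = 1.18

Ordinary method of slices: FS = Σ[c'·Δl_i + (W_i cosα_i)·tanφ'] / Σ W_i sinα_i, with Δl_i = b_i / cosα_i.
Slice 1: Δl = 1.7/cos(-3.2°) = 1.703 m; N'_1 = 27·cos(-3.2°) = 27.0; c'Δl = 12.26; W sinα = -1.5
Slice 2: Δl = 1.4/cos3.7° = 1.403 m; N'_2 = 59·cos3.7° = 58.9; c'Δl = 10.10; W sinα = 3.8
Slice 3: Δl = 2.3/cos11.9° = 2.351 m; N'_3 = 159·cos11.9° = 155.6; c'Δl = 16.92; W sinα = 32.8
Slice 4: Δl = 1.4/cos20.4° = 1.494 m; N'_4 = 127·cos20.4° = 119.0; c'Δl = 10.75; W sinα = 44.3
Slice 5: Δl = 2.8/cos30.7° = 3.256 m; N'_5 = 300·cos30.7° = 258.0; c'Δl = 23.45; W sinα = 153.2
Slice 6: Δl = 2.4/cos45.4° = 3.418 m; N'_6 = 198·cos45.4° = 139.0; c'Δl = 24.61; W sinα = 141.0
Slice 7: Δl = 1.6/cos59.9° = 3.190 m; N'_7 = 51·cos59.9° = 25.6; c'Δl = 22.97; W sinα = 44.1
Σc'Δl = 121.1 kN/m; ΣN' = 783.0 kN/m; ΣW sinα = 417.6 kN/m
Resisting = 121.1 + 783.0·tan25.5° = 121.1 + 373.5 = 494.5 kN/m
FS = 494.5 / 417.6 = 1.184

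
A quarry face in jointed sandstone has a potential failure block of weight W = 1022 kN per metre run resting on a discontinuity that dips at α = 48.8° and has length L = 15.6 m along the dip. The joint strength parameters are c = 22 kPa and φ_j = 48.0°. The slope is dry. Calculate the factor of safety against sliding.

FS = 1.42

Resolving the block weight along and normal to the plane and applying the Mohr–Coulomb strength on the joint:
N' = W cosα = 1022·cos48.8° = 673.2 kN/m
Driving force T = W sinα = 1022·sin48.8° = 769.0 kN/m
Resisting force R = c·L + N'·tanφ_j = 22·15.6 + 673.2·tan48.0° = 343.2 + 747.6 = 1090.8 kN/m
FS = R / T = 1090.8 / 769.0 = 1.419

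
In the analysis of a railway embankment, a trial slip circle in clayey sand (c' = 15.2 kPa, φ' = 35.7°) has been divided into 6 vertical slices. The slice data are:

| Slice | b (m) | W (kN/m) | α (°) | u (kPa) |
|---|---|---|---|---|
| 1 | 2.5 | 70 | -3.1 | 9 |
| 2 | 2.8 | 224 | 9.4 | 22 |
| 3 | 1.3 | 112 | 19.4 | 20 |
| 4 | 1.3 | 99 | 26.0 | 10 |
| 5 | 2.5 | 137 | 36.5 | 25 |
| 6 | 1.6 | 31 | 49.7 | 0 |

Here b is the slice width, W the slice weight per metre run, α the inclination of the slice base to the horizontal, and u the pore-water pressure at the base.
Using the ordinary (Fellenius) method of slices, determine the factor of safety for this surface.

Ordinary method of slices: FS = Σ[c'·Δl_i + (W_i cosα_i − u_i·Δl_i)·tanφ'] / Σ W_i sinα_i, with Δl_i = b_i / cosα_i.
Slice 1: Δl = 2.5/cos(-3.1°) = 2.504 m; N'_1 = 70·cos(-3.1°) − 9·2.504 = 47.4; c'Δl = 38.06; W sinα = -3.8
Slice 2: Δl = 2.8/cos9.4° = 2.838 m; N'_2 = 224·cos9.4° − 22·2.838 = 158.6; c'Δl = 43.14; W sinα = 36.6
Slice 3: Δl = 1.3/cos19.4° = 1.378 m; N'_3 = 112·cos19.4° − 20·1.378 = 78.1; c'Δl = 20.95; W sinα = 37.2
Slice 4: Δl = 1.3/cos26.0° = 1.446 m; N'_4 = 99·cos26.0° − 10·1.446 = 74.5; c'Δl = 21.99; W sinα = 43.4
Slice 5: Δl = 2.5/cos36.5° = 3.110 m; N'_5 = 137·cos36.5° − 25·3.110 = 32.4; c'Δl = 47.27; W sinα = 81.5
Slice 6: Δl = 1.6/cos49.7° = 2.474 m; N'_6 = 31·cos49.7° − 0·2.474 = 20.1; c'Δl = 37.60; W sinα = 23.6
Σc'Δl = 209.0 kN/m; ΣN' = 410.9 kN/m; ΣW sinα = 218.5 kN/m
Resisting = 209.0 + 410.9·tan35.7° = 209.0 + 295.3 = 504.3 kN/m
FS = 504.3 / 218.5 = 2.308

FS = 2.31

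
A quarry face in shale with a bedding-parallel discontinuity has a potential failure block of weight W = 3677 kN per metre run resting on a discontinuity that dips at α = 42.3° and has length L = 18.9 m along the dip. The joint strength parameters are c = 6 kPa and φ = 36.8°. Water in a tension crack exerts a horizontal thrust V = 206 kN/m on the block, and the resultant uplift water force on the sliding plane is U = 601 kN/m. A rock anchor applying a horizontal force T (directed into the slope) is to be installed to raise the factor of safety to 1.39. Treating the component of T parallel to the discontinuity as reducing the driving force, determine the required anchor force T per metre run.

Resolving forces along and normal to the sliding plane, with the horizontal anchor force T adding T·sinα to the effective normal force and T·cosα acting up the plane against the driving force:
FS = [cL + (W cosα − U − V sinα + T sinα) tanφ] / [W sinα + V cosα − T cosα]
Without the anchor: N' = 1980.0 kN/m, driving T_d = 2627.0 kN/m, resisting R = 6·18.9 + 1980.0·tan36.8° = 1594.6 kN/m, FS = 0.61.
Setting FS = 1.39 and solving for T:
1.39·(2627.0 − T cos42.3°) = 1594.6 + T sin42.3°·tan36.8°
T·(sin42.3°·tan36.8° + 1.39·cos42.3°) = 1.39·2627.0 − 1594.6
T·(0.6730·0.7481 + 1.39·0.7396) = 3651.6 − 1594.6 = 2057.0
T·1.5316 = 2057.0
T = 1343.0 kN/m

T = 1343 kN/m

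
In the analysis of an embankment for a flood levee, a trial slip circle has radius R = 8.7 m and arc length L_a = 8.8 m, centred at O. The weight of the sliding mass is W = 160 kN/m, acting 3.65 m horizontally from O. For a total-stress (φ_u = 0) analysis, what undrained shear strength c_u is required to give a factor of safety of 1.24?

FS = c_u·L_a·R / (W·d), so c_u = FS·W·d / (L_a·R).
c_u = 1.24·160·3.65 / (8.80·8.7) = 724.2 / 76.56 = 9.46 kPa

c_u = 9.5 kPa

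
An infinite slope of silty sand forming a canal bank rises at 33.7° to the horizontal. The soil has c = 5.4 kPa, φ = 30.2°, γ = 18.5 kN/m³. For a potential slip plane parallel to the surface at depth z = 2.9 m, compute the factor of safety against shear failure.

For an infinite slope with a slip plane parallel to the surface (no pore pressure): FS = [c + γz cos²β tanφ] / [γz sinβ cosβ].
γz = 18.5·2.9 = 53.65 kN/m²
Numerator = 5.4 + 53.65·cos²33.7°·tan30.2° = 5.4 + 53.65·0.6921·0.5820 = 27.012 kPa
Denominator = 53.65·sin33.7°·cos33.7° = 53.65·0.5548·0.8320 = 24.765 kPa
FS = 27.012 / 24.765 = 1.091

FS = 1.09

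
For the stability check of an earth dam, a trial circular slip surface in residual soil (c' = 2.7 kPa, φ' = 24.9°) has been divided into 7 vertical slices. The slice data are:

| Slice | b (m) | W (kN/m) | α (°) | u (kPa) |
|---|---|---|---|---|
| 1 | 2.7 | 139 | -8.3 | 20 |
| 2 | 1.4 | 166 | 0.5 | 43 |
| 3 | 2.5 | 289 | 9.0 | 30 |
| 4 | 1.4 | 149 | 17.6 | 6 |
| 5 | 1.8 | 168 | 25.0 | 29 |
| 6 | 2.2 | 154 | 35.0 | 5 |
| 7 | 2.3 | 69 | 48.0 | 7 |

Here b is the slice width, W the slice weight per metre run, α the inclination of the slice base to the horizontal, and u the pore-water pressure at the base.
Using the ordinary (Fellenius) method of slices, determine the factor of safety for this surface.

Ordinary method of slices: FS = Σ[c'·Δl_i + (W_i cosα_i − u_i·Δl_i)·tanφ'] / Σ W_i sinα_i, with Δl_i = b_i / cosα_i.
Slice 1: Δl = 2.7/cos(-8.3°) = 2.729 m; N'_1 = 139·cos(-8.3°) − 20·2.729 = 83.0; c'Δl = 7.37; W sinα = -20.1
Slice 2: Δl = 1.4/cos0.5° = 1.400 m; N'_2 = 166·cos0.5° − 43·1.400 = 105.8; c'Δl = 3.78; W sinα = 1.4
Slice 3: Δl = 2.5/cos9.0° = 2.531 m; N'_3 = 289·cos9.0° − 30·2.531 = 209.5; c'Δl = 6.83; W sinα = 45.2
Slice 4: Δl = 1.4/cos17.6° = 1.469 m; N'_4 = 149·cos17.6° − 6·1.469 = 133.2; c'Δl = 3.97; W sinα = 45.1
Slice 5: Δl = 1.8/cos25.0° = 1.986 m; N'_5 = 168·cos25.0° − 29·1.986 = 94.7; c'Δl = 5.36; W sinα = 71.0
Slice 6: Δl = 2.2/cos35.0° = 2.686 m; N'_6 = 154·cos35.0° − 5·2.686 = 112.7; c'Δl = 7.25; W sinα = 88.3
Slice 7: Δl = 2.3/cos48.0° = 3.437 m; N'_7 = 69·cos48.0° − 7·3.437 = 22.1; c'Δl = 9.28; W sinα = 51.3
Σc'Δl = 43.8 kN/m; ΣN' = 761.0 kN/m; ΣW sinα = 282.3 kN/m
Resisting = 43.8 + 761.0·tan24.9° = 43.8 + 353.2 = 397.1 kN/m
FS = 397.1 / 282.3 = 1.407

FS = 1.41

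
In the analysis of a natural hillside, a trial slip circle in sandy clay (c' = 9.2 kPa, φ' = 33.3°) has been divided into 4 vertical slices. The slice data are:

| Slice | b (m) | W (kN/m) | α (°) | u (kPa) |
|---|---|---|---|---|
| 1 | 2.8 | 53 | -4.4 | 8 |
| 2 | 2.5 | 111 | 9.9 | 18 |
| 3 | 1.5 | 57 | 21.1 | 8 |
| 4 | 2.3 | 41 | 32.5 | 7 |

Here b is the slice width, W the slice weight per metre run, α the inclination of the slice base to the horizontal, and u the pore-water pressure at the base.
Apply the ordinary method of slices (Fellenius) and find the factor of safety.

FS = 3.26

Ordinary method of slices: FS = Σ[c'·Δl_i + (W_i cosα_i − u_i·Δl_i)·tanφ'] / Σ W_i sinα_i, with Δl_i = b_i / cosα_i.
Slice 1: Δl = 2.8/cos(-4.4°) = 2.808 m; N'_1 = 53·cos(-4.4°) − 8·2.808 = 30.4; c'Δl = 25.84; W sinα = -4.1
Slice 2: Δl = 2.5/cos9.9° = 2.538 m; N'_2 = 111·cos9.9° − 18·2.538 = 63.7; c'Δl = 23.35; W sinα = 19.1
Slice 3: Δl = 1.5/cos21.1° = 1.608 m; N'_3 = 57·cos21.1° − 8·1.608 = 40.3; c'Δl = 14.79; W sinα = 20.5
Slice 4: Δl = 2.3/cos32.5° = 2.727 m; N'_4 = 41·cos32.5° − 7·2.727 = 15.5; c'Δl = 25.09; W sinα = 22.0
Σc'Δl = 89.1 kN/m; ΣN' = 149.8 kN/m; ΣW sinα = 57.6 kN/m
Resisting = 89.1 + 149.8·tan33.3° = 89.1 + 98.4 = 187.5 kN/m
FS = 187.5 / 57.6 = 3.257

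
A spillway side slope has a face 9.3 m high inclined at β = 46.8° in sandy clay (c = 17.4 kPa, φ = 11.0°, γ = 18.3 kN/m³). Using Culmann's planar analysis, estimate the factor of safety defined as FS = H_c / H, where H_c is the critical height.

H_c = (4c/γ) · sinβ cosφ / [1 − cos(β − φ)]
    = (4·17.4/18.3) · sin46.8°·cos11.0° / [1 − cos35.8°]
    = 3.803 · 0.7156 / 0.1889 = 14.40 m
FS = H_c / H = 14.40 / 9.3 = 1.549

FS = 1.55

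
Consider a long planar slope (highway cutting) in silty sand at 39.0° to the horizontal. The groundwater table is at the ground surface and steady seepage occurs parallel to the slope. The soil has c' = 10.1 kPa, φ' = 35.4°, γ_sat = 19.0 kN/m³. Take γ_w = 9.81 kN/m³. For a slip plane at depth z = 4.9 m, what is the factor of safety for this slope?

FS = 0.65

With seepage parallel to the slope and the water table at the surface, the effective normal stress on the slip plane uses the buoyant unit weight γ' = γ_sat − γ_w while the driving shear stress uses γ_sat:
FS = [c' + γ' z cos²β tanφ'] / [γ_sat z sinβ cosβ]
γ' = 19.0 − 9.81 = 9.19 kN/m³
Numerator = 10.1 + 9.19·4.9·cos²39.0°·tan35.4° = 10.1 + 9.19·4.9·0.6040·0.7107 = 29.428 kPa
Denominator = 19.0·4.9·sin39.0°·cos39.0° = 19.0·4.9·0.6293·0.7771 = 45.533 kPa
FS = 29.428 / 45.533 = 0.646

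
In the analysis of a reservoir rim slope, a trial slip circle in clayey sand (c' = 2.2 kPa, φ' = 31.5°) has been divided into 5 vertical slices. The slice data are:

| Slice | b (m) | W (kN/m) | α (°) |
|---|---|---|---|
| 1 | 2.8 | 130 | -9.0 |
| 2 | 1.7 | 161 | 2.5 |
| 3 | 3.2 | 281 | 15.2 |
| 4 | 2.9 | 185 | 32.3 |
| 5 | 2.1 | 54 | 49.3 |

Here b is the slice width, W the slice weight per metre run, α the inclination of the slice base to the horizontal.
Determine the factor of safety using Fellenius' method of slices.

FS = 2.46

Ordinary method of slices: FS = Σ[c'·Δl_i + (W_i cosα_i)·tanφ'] / Σ W_i sinα_i, with Δl_i = b_i / cosα_i.
Slice 1: Δl = 2.8/cos(-9.0°) = 2.835 m; N'_1 = 130·cos(-9.0°) = 128.4; c'Δl = 6.24; W sinα = -20.3
Slice 2: Δl = 1.7/cos2.5° = 1.702 m; N'_2 = 161·cos2.5° = 160.8; c'Δl = 3.74; W sinα = 7.0
Slice 3: Δl = 3.2/cos15.2° = 3.316 m; N'_3 = 281·cos15.2° = 271.2; c'Δl = 7.30; W sinα = 73.7
Slice 4: Δl = 2.9/cos32.3° = 3.431 m; N'_4 = 185·cos32.3° = 156.4; c'Δl = 7.55; W sinα = 98.9
Slice 5: Δl = 2.1/cos49.3° = 3.220 m; N'_5 = 54·cos49.3° = 35.2; c'Δl = 7.08; W sinα = 40.9
Σc'Δl = 31.9 kN/m; ΣN' = 752.0 kN/m; ΣW sinα = 200.2 kN/m
Resisting = 31.9 + 752.0·tan31.5° = 31.9 + 460.8 = 492.7 kN/m
FS = 492.7 / 200.2 = 2.462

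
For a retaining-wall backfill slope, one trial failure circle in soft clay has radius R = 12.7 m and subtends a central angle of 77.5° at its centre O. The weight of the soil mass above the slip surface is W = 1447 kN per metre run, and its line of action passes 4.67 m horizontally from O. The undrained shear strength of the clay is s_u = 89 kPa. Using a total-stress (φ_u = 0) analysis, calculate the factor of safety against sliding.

FS = 2.87

Taking moments about the centre O, the resisting moment is provided by the undrained shear strength acting along the arc:
Arc length L_a = R·θ = 12.7·(77.5°·π/180) = 12.7·1.3526 = 17.18 m
M_R = s_u·L_a·R = 89·17.18·12.7 = 19416.7 kN·m/m
M_D = W·d = 1447·4.67 = 6757.5 kN·m/m
FS = M_R / M_D = 19416.7 / 6757.5 = 2.873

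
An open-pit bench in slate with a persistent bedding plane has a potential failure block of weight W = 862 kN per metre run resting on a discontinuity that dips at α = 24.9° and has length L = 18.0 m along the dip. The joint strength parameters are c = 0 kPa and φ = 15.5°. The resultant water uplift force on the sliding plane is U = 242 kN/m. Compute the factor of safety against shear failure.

Resolving the block weight along and normal to the plane and applying the Mohr–Coulomb strength on the joint:
N' = W cosα − U = 862·cos24.9° − 242 = 539.9 kN/m
Driving force T = W sinα = 862·sin24.9° = 362.9 kN/m
Resisting force R = c·L + N'·tanφ = 0·18.0 + 539.9·tan15.5° = 0.0 + 149.7 = 149.7 kN/m
FS = R / T = 149.7 / 362.9 = 0.413

FS = 0.41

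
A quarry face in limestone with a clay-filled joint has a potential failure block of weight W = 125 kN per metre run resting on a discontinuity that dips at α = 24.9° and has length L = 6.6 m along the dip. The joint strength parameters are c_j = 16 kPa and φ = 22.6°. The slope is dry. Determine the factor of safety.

Resolving the block weight along and normal to the plane and applying the Mohr–Coulomb strength on the joint:
N' = W cosα = 125·cos24.9° = 113.4 kN/m
Driving force T = W sinα = 125·sin24.9° = 52.6 kN/m
Resisting force R = c_j·L + N'·tanφ = 16·6.6 + 113.4·tan22.6° = 105.6 + 47.2 = 152.8 kN/m
FS = R / T = 152.8 / 52.6 = 2.903

FS = 2.90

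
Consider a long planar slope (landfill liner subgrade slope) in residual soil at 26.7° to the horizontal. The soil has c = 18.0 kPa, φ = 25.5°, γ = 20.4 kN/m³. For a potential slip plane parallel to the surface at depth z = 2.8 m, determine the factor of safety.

FS = 1.73

For an infinite slope with a slip plane parallel to the surface (no pore pressure): FS = [c + γz cos²β tanφ] / [γz sinβ cosβ].
γz = 20.4·2.8 = 57.12 kN/m²
Numerator = 18.0 + 57.12·cos²26.7°·tan25.5° = 18.0 + 57.12·0.7981·0.4770 = 39.744 kPa
Denominator = 57.12·sin26.7°·cos26.7° = 57.12·0.4493·0.8934 = 22.928 kPa
FS = 39.744 / 22.928 = 1.733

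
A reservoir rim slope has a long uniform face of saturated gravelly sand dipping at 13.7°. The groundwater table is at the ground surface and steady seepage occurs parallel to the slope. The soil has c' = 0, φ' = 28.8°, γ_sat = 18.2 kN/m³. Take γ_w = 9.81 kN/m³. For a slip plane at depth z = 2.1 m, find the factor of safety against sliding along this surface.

FS = 1.04

With seepage parallel to the slope and the water table at the surface, the effective normal stress on the slip plane uses the buoyant unit weight γ' = γ_sat − γ_w while the driving shear stress uses γ_sat:
FS = [c' + γ' z cos²β tanφ'] / [γ_sat z sinβ cosβ]
(For c' = 0 this reduces to FS = (γ'/γ_sat)·tanφ'/tanβ.)
γ' = 18.2 − 9.81 = 8.39 kN/m³
Numerator = 0.0 + 8.39·2.1·cos²13.7°·tan28.8° = 0.0 + 8.39·2.1·0.9439·0.5498 = 9.143 kPa
Denominator = 18.2·2.1·sin13.7°·cos13.7° = 18.2·2.1·0.2368·0.9715 = 8.794 kPa
FS = 9.143 / 8.794 = 1.040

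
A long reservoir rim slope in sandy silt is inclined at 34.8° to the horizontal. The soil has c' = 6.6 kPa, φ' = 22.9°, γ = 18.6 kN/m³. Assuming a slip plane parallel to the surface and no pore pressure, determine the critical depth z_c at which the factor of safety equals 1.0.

z_c = 1.93 m

Setting FS = 1.00 in FS = [c' + γz cos²β tanφ'] / [γz sinβ cosβ] and solving for z:
z = c' / [γ cosβ (FS·sinβ − cosβ·tanφ')]
  = 6.6 / [18.6·cos34.8°·(1.00·sin34.8° − cos34.8°·tan22.9°)]
  = 6.6 / [18.6·0.8211·(1.00·0.5707 − 0.8211·0.4224)]
  = 6.6 / 3.4189 = 1.930 m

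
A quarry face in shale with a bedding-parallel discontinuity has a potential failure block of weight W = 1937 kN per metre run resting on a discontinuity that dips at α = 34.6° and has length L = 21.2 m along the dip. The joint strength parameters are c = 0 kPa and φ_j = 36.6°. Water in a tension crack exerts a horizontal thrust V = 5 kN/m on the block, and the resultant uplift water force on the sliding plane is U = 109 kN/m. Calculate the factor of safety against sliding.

Resolving the block weight along and normal to the plane and applying the Mohr–Coulomb strength on the joint:
N' = W cosα − U − V sinα = 1937·cos34.6° − 109 − 5·sin34.6° = 1482.6 kN/m
Driving force T = W sinα + V cosα = 1937·sin34.6° + 5·cos34.6° = 1104.0 kN/m
Resisting force R = c·L + N'·tanφ_j = 0·21.2 + 1482.6·tan36.6° = 0.0 + 1101.1 = 1101.1 kN/m
FS = R / T = 1101.1 / 1104.0 = 0.997

FS = 1.00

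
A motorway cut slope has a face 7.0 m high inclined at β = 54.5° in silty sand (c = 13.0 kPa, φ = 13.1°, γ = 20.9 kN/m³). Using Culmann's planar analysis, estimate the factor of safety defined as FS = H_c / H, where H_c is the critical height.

FS = 1.13

H_c = (4c/γ) · sinβ cosφ / [1 − cos(β − φ)]
    = (4·13.0/20.9) · sin54.5°·cos13.1° / [1 − cos41.4°]
    = 2.488 · 0.7929 / 0.2499 = 7.89 m
FS = H_c / H = 7.89 / 7.0 = 1.128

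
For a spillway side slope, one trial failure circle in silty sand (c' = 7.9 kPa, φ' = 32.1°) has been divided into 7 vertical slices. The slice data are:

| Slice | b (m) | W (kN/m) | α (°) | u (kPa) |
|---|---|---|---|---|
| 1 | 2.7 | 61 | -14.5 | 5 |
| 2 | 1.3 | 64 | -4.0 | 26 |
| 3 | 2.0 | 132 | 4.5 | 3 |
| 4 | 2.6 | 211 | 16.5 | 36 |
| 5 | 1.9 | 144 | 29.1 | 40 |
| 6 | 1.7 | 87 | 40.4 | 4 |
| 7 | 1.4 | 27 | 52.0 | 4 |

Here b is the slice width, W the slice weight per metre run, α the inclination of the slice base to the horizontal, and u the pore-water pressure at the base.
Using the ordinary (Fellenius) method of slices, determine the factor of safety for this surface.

FS = 1.91

Ordinary method of slices: FS = Σ[c'·Δl_i + (W_i cosα_i − u_i·Δl_i)·tanφ'] / Σ W_i sinα_i, with Δl_i = b_i / cosα_i.
Slice 1: Δl = 2.7/cos(-14.5°) = 2.789 m; N'_1 = 61·cos(-14.5°) − 5·2.789 = 45.1; c'Δl = 22.03; W sinα = -15.3
Slice 2: Δl = 1.3/cos(-4.0°) = 1.303 m; N'_2 = 64·cos(-4.0°) − 26·1.303 = 30.0; c'Δl = 10.30; W sinα = -4.5
Slice 3: Δl = 2.0/cos4.5° = 2.006 m; N'_3 = 132·cos4.5° − 3·2.006 = 125.6; c'Δl = 15.85; W sinα = 10.4
Slice 4: Δl = 2.6/cos16.5° = 2.712 m; N'_4 = 211·cos16.5° − 36·2.712 = 104.7; c'Δl = 21.42; W sinα = 59.9
Slice 5: Δl = 1.9/cos29.1° = 2.174 m; N'_5 = 144·cos29.1° − 40·2.174 = 38.8; c'Δl = 17.18; W sinα = 70.0
Slice 6: Δl = 1.7/cos40.4° = 2.232 m; N'_6 = 87·cos40.4° − 4·2.232 = 57.3; c'Δl = 17.64; W sinα = 56.4
Slice 7: Δl = 1.4/cos52.0° = 2.274 m; N'_7 = 27·cos52.0° − 4·2.274 = 7.5; c'Δl = 17.96; W sinα = 21.3
Σc'Δl = 122.4 kN/m; ΣN' = 409.0 kN/m; ΣW sinα = 198.2 kN/m
Resisting = 122.4 + 409.0·tan32.1° = 122.4 + 256.6 = 379.0 kN/m
FS = 379.0 / 198.2 = 1.912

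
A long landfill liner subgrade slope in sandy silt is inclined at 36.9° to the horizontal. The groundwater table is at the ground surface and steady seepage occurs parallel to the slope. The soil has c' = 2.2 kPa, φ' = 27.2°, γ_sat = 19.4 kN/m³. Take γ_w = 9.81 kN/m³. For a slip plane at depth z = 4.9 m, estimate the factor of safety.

With seepage parallel to the slope and the water table at the surface, the effective normal stress on the slip plane uses the buoyant unit weight γ' = γ_sat − γ_w while the driving shear stress uses γ_sat:
FS = [c' + γ' z cos²β tanφ'] / [γ_sat z sinβ cosβ]
γ' = 19.4 − 9.81 = 9.59 kN/m³
Numerator = 2.2 + 9.59·4.9·cos²36.9°·tan27.2° = 2.2 + 9.59·4.9·0.6395·0.5139 = 17.644 kPa
Denominator = 19.4·4.9·sin36.9°·cos36.9° = 19.4·4.9·0.6004·0.7997 = 45.643 kPa
FS = 17.644 / 45.643 = 0.387

FS = 0.39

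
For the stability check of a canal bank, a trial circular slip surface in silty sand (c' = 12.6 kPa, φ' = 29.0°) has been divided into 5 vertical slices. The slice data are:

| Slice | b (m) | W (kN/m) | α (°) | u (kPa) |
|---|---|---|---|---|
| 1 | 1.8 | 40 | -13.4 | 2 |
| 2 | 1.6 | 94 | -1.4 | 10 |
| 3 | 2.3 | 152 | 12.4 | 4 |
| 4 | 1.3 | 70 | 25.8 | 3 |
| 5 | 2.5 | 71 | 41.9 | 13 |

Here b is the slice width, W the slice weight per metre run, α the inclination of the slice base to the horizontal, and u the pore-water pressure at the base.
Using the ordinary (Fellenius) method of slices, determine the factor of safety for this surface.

Ordinary method of slices: FS = Σ[c'·Δl_i + (W_i cosα_i − u_i·Δl_i)·tanφ'] / Σ W_i sinα_i, with Δl_i = b_i / cosα_i.
Slice 1: Δl = 1.8/cos(-13.4°) = 1.850 m; N'_1 = 40·cos(-13.4°) − 2·1.850 = 35.2; c'Δl = 23.31; W sinα = -9.3
Slice 2: Δl = 1.6/cos(-1.4°) = 1.600 m; N'_2 = 94·cos(-1.4°) − 10·1.600 = 78.0; c'Δl = 20.17; W sinα = -2.3
Slice 3: Δl = 2.3/cos12.4° = 2.355 m; N'_3 = 152·cos12.4° − 4·2.355 = 139.0; c'Δl = 29.67; W sinα = 32.6
Slice 4: Δl = 1.3/cos25.8° = 1.444 m; N'_4 = 70·cos25.8° − 3·1.444 = 58.7; c'Δl = 18.19; W sinα = 30.5
Slice 5: Δl = 2.5/cos41.9° = 3.359 m; N'_5 = 71·cos41.9° − 13·3.359 = 9.2; c'Δl = 42.32; W sinα = 47.4
Σc'Δl = 133.7 kN/m; ΣN' = 320.1 kN/m; ΣW sinα = 99.0 kN/m
Resisting = 133.7 + 320.1·tan29.0° = 133.7 + 177.4 = 311.1 kN/m
FS = 311.1 / 99.0 = 3.144

FS = 3.14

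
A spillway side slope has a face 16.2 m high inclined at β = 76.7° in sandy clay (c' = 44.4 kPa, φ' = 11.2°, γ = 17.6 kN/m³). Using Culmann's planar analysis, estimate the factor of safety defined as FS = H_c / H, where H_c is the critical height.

H_c = (4c'/γ) · sinβ cosφ' / [1 − cos(β − φ')]
    = (4·44.4/17.6) · sin76.7°·cos11.2° / [1 − cos65.5°]
    = 10.091 · 0.9546 / 0.5853 = 16.46 m
FS = H_c / H = 16.46 / 16.2 = 1.016

FS = 1.02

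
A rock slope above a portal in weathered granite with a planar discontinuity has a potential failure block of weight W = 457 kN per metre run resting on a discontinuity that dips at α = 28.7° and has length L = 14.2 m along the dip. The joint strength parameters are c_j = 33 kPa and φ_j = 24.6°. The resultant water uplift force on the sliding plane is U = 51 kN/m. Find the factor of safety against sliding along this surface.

FS = 2.87

Resolving the block weight along and normal to the plane and applying the Mohr–Coulomb strength on the joint:
N' = W cosα − U = 457·cos28.7° − 51 = 349.9 kN/m
Driving force T = W sinα = 457·sin28.7° = 219.5 kN/m
Resisting force R = c_j·L + N'·tanφ_j = 33·14.2 + 349.9·tan24.6° = 468.6 + 160.2 = 628.8 kN/m
FS = R / T = 628.8 / 219.5 = 2.865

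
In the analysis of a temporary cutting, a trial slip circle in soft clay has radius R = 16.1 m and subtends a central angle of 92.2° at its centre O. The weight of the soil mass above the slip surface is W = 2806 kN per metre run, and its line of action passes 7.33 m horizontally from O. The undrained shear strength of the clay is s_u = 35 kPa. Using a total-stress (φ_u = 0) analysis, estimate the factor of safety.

Taking moments about the centre O, the resisting moment is provided by the undrained shear strength acting along the arc:
Arc length L_a = R·θ = 16.1·(92.2°·π/180) = 16.1·1.6092 = 25.91 m
M_R = s_u·L_a·R = 35·25.91·16.1 = 14599.2 kN·m/m
M_D = W·d = 2806·7.33 = 20568.0 kN·m/m
FS = M_R / M_D = 14599.2 / 20568.0 = 0.710

FS = 0.71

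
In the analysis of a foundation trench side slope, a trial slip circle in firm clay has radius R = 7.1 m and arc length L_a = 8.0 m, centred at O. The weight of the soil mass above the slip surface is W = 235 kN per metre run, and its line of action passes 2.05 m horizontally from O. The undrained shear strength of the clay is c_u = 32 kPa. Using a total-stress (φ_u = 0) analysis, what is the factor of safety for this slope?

Taking moments about the centre O, the resisting moment is provided by the undrained shear strength acting along the arc:
M_R = c_u·L_a·R = 32·8.00·7.1 = 1817.6 kN·m/m
M_D = W·d = 235·2.05 = 481.7 kN·m/m
FS = M_R / M_D = 1817.6 / 481.7 = 3.773

FS = 3.77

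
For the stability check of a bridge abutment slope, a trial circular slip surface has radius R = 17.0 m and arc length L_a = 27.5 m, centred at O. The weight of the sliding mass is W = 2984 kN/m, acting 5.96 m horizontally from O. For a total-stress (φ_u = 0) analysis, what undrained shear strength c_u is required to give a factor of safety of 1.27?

FS = c_u·L_a·R / (W·d), so c_u = FS·W·d / (L_a·R).
c_u = 1.27·2984·5.96 / (27.50·17.0) = 22586.5 / 467.50 = 48.31 kPa

c_u = 48.3 kPa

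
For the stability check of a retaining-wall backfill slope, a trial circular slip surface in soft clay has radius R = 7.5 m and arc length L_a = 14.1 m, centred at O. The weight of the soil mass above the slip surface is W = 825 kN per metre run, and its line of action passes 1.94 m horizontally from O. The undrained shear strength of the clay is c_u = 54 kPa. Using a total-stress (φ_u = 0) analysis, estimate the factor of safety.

FS = 3.57

Taking moments about the centre O, the resisting moment is provided by the undrained shear strength acting along the arc:
M_R = c_u·L_a·R = 54·14.10·7.5 = 5710.5 kN·m/m
M_D = W·d = 825·1.94 = 1600.5 kN·m/m
FS = M_R / M_D = 5710.5 / 1600.5 = 3.568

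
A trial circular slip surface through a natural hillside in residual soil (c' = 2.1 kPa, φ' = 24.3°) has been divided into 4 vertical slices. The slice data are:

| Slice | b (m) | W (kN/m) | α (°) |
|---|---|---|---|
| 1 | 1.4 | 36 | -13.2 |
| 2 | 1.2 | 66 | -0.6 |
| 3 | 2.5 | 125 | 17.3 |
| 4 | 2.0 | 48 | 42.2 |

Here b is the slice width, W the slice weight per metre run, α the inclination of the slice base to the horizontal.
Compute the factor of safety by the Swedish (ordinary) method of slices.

Ordinary method of slices: FS = Σ[c'·Δl_i + (W_i cosα_i)·tanφ'] / Σ W_i sinα_i, with Δl_i = b_i / cosα_i.
Slice 1: Δl = 1.4/cos(-13.2°) = 1.438 m; N'_1 = 36·cos(-13.2°) = 35.0; c'Δl = 3.02; W sinα = -8.2
Slice 2: Δl = 1.2/cos(-0.6°) = 1.200 m; N'_2 = 66·cos(-0.6°) = 66.0; c'Δl = 2.52; W sinα = -0.7
Slice 3: Δl = 2.5/cos17.3° = 2.618 m; N'_3 = 125·cos17.3° = 119.3; c'Δl = 5.50; W sinα = 37.2
Slice 4: Δl = 2.0/cos42.2° = 2.700 m; N'_4 = 48·cos42.2° = 35.6; c'Δl = 5.67; W sinα = 32.2
Σc'Δl = 16.7 kN/m; ΣN' = 255.9 kN/m; ΣW sinα = 60.5 kN/m
Resisting = 16.7 + 255.9·tan24.3° = 16.7 + 115.6 = 132.3 kN/m
FS = 132.3 / 60.5 = 2.186

FS = 2.19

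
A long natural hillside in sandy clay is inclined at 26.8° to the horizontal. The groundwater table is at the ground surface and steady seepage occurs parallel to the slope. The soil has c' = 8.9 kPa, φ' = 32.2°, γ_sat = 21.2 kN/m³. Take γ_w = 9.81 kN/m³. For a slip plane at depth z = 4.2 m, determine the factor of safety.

FS = 0.92

With seepage parallel to the slope and the water table at the surface, the effective normal stress on the slip plane uses the buoyant unit weight γ' = γ_sat − γ_w while the driving shear stress uses γ_sat:
FS = [c' + γ' z cos²β tanφ'] / [γ_sat z sinβ cosβ]
γ' = 21.2 − 9.81 = 11.39 kN/m³
Numerator = 8.9 + 11.39·4.2·cos²26.8°·tan32.2° = 8.9 + 11.39·4.2·0.7967·0.6297 = 32.901 kPa
Denominator = 21.2·4.2·sin26.8°·cos26.8° = 21.2·4.2·0.4509·0.8926 = 35.834 kPa
FS = 32.901 / 35.834 = 0.918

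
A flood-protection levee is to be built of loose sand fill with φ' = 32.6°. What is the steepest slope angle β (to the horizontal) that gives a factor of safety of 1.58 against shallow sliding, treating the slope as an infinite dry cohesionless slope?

For an infinite dry cohesionless slope FS = tanφ'/tanβ, so tanβ = tanφ' / FS.
tanβ = tan32.6° / 1.58 = 0.6395 / 1.58 = 0.4048
β = arctan(0.4048) = 22.04°

β = 22.0°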